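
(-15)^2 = 225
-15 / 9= -5 / 3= -1.67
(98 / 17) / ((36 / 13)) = 637 / 306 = 2.08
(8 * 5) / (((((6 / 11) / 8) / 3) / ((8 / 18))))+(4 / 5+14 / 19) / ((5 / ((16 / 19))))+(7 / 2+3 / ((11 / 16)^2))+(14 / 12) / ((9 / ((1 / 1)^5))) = 23365360562 / 29484675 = 792.46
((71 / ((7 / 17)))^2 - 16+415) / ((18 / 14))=1476400 / 63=23434.92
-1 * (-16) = 16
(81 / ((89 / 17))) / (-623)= -1377 / 55447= -0.02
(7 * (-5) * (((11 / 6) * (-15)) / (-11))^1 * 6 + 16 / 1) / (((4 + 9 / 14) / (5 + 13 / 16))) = -331359 / 520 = -637.23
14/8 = 7/4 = 1.75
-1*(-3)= 3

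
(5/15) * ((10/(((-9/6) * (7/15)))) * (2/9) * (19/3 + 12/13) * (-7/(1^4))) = 56600/1053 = 53.75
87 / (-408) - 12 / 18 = -359 / 408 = -0.88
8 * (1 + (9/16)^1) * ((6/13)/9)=25/39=0.64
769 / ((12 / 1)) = 64.08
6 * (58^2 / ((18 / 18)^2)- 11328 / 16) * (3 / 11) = 47808 / 11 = 4346.18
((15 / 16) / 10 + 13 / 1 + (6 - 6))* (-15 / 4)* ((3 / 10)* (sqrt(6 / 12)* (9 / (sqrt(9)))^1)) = -11313* sqrt(2) / 512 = -31.25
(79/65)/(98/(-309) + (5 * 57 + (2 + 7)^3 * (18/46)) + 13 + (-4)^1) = 561453/267445945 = 0.00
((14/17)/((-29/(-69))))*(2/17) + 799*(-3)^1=-20087325/8381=-2396.77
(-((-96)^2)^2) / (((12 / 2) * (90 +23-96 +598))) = -4718592 / 205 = -23017.52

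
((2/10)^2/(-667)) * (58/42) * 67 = -67/12075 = -0.01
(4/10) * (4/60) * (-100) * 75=-200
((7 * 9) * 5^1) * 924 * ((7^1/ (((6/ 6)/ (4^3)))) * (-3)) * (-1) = 391184640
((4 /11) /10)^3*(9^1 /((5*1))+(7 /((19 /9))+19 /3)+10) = 48904 /47416875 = 0.00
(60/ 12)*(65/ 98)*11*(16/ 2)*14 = 28600/ 7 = 4085.71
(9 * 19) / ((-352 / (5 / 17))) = -855 / 5984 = -0.14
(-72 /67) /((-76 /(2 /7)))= 36 /8911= 0.00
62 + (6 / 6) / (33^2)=67519 / 1089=62.00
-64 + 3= -61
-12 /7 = -1.71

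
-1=-1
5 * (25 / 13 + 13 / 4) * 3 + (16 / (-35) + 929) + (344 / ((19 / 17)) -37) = 44156187 / 34580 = 1276.93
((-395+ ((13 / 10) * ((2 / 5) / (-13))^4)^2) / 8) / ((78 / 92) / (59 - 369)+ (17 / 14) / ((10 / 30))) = -92927621767626633701 / 6850995460207031250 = -13.56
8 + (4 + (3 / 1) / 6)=25 / 2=12.50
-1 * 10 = -10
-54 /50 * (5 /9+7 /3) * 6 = -468 /25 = -18.72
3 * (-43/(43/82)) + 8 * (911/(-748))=-47824/187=-255.74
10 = 10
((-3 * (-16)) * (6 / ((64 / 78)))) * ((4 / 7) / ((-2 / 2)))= -1404 / 7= -200.57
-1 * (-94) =94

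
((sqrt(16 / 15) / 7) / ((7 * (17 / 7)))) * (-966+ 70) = -7.78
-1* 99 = -99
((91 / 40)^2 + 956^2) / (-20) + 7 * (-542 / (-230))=-33620894463 / 736000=-45680.56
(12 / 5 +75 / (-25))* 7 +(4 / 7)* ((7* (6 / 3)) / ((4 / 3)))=9 / 5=1.80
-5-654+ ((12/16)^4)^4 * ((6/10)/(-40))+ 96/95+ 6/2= -10690004254715257/16320875724800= -654.99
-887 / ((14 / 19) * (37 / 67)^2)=-75653117 / 19166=-3947.26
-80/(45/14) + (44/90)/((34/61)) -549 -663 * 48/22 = -2019.56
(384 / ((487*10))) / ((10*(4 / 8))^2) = 0.00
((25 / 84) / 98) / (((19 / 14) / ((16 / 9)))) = 100 / 25137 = 0.00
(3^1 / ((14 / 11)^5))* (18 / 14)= 4348377 / 3764768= 1.16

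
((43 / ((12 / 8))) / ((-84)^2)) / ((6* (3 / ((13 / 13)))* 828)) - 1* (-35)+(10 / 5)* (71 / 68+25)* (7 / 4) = 338301589475 / 2681646912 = 126.15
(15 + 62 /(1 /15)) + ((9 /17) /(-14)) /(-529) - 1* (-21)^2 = 63454617 /125902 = 504.00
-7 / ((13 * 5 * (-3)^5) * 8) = 7 / 126360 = 0.00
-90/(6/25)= -375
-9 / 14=-0.64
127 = 127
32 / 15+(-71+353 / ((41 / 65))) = 490.77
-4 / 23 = -0.17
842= 842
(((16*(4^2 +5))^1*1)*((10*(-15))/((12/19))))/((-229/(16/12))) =106400/229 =464.63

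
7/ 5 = 1.40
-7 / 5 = -1.40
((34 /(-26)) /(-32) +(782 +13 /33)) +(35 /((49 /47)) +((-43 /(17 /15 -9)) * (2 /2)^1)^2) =282956973335 /334510176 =845.88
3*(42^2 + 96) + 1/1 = 5581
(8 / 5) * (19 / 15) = 152 / 75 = 2.03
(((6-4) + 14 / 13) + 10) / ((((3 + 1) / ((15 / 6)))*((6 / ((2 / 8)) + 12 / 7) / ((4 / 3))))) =595 / 1404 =0.42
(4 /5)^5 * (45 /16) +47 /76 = 73151 /47500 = 1.54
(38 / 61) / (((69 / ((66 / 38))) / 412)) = 9064 / 1403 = 6.46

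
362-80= 282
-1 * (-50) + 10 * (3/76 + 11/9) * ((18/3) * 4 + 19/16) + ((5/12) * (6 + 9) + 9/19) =2049337/5472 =374.51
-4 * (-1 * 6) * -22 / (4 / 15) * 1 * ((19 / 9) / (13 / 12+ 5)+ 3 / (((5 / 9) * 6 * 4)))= -165363 / 146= -1132.62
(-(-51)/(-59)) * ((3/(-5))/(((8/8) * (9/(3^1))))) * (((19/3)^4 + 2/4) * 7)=31026037/15930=1947.65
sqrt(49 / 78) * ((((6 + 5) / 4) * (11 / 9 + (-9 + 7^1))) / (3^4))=-539 * sqrt(78) / 227448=-0.02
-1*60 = -60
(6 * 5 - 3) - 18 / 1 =9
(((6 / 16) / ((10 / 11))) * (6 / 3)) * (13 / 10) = 1.07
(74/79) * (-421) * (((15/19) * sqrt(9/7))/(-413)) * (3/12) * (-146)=-51170445 * sqrt(7)/4339391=-31.20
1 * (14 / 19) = 14 / 19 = 0.74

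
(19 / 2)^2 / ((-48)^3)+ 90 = 39812759 / 442368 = 90.00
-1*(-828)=828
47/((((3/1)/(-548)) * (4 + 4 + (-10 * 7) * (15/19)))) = 244682/1347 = 181.65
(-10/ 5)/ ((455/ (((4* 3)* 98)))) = -336/ 65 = -5.17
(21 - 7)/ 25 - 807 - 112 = -22961/ 25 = -918.44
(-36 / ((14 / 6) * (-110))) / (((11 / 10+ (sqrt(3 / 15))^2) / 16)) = 1728 / 1001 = 1.73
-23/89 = -0.26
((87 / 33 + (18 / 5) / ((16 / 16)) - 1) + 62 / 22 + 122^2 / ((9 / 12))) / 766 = 3275809 / 126390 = 25.92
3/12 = 1/4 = 0.25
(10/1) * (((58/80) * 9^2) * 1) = 2349/4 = 587.25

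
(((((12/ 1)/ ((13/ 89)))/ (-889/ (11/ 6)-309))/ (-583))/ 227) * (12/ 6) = 712/ 455289133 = 0.00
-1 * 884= -884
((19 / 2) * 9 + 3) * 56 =4956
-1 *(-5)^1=5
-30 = -30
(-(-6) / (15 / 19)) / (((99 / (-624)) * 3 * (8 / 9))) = -988 / 55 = -17.96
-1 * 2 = -2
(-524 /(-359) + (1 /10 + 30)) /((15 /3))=113299 /17950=6.31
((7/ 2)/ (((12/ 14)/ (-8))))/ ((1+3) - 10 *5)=49/ 69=0.71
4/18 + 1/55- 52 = -25621/495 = -51.76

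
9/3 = 3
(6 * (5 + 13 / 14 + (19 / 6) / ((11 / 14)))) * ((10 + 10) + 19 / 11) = 1099639 / 847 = 1298.28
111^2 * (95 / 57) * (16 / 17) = 328560 / 17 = 19327.06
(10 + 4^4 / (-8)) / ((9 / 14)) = -308 / 9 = -34.22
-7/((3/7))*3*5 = -245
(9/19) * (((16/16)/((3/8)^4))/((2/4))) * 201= 548864/57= 9629.19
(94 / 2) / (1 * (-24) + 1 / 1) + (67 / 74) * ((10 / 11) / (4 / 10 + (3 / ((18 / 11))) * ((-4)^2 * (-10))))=-84168401 / 41132234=-2.05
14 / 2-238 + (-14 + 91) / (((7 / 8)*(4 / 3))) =-165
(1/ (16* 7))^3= 1/ 1404928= 0.00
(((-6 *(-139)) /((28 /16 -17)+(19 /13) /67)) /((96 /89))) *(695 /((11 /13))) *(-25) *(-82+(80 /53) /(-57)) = -60310917407227175 /705228282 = -85519708.93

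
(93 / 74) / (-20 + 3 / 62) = -2883 / 45769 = -0.06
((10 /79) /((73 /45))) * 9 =4050 /5767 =0.70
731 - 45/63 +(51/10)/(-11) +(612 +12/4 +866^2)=578501633/770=751300.82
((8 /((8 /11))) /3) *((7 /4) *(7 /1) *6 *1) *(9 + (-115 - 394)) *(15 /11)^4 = -620156250 /1331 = -465932.57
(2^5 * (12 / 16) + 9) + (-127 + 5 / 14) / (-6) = 1515 / 28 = 54.11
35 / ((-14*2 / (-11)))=55 / 4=13.75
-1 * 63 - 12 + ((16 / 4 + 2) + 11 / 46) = -3163 / 46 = -68.76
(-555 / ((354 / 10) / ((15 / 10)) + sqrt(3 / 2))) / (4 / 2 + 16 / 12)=-196470 / 27773 + 8325*sqrt(6) / 55546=-6.71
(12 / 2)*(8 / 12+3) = 22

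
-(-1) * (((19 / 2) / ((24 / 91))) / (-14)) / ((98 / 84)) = -247 / 112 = -2.21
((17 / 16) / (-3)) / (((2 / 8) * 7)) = -17 / 84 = -0.20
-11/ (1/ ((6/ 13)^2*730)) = -289080/ 169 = -1710.53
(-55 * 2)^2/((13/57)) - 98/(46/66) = 15821058/299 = 52913.24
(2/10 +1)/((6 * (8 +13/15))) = 3/133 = 0.02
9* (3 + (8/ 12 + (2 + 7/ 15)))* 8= 2208/ 5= 441.60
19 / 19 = 1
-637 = -637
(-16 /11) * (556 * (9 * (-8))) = 640512 /11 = 58228.36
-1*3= -3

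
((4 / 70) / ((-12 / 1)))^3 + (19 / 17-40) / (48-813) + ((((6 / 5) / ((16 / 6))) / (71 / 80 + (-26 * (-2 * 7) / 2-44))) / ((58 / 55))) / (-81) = 0.05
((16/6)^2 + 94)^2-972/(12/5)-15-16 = 792784/81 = 9787.46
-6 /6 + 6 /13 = -7 /13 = -0.54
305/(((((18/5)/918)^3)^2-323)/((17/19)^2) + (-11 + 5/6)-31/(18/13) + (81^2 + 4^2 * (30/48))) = 397291185506953125/7991380447172121676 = 0.05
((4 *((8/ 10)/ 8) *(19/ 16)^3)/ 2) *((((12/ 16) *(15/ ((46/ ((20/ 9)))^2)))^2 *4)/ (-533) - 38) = -12.73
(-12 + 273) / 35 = 261 / 35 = 7.46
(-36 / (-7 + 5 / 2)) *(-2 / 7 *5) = -80 / 7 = -11.43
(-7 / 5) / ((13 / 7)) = -49 / 65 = -0.75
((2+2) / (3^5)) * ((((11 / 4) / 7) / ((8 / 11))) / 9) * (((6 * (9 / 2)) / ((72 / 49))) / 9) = 847 / 419904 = 0.00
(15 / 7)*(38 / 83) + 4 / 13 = 9734 / 7553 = 1.29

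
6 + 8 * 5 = 46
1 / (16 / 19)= 19 / 16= 1.19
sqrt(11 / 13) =sqrt(143) / 13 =0.92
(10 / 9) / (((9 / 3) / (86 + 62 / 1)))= 1480 / 27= 54.81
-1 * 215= -215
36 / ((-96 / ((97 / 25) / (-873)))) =1 / 600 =0.00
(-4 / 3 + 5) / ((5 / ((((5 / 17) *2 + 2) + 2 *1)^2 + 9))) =6369 / 289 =22.04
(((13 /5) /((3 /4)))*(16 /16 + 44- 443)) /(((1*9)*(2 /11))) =-113828 /135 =-843.17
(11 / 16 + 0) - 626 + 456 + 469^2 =3516667 / 16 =219791.69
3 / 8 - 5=-37 / 8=-4.62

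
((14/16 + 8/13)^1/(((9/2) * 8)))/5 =31/3744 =0.01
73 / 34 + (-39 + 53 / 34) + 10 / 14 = -34.58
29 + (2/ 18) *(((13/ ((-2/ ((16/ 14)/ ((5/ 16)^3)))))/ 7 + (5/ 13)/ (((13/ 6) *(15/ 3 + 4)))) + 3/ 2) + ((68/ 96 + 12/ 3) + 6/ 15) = 6800038873/ 223587000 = 30.41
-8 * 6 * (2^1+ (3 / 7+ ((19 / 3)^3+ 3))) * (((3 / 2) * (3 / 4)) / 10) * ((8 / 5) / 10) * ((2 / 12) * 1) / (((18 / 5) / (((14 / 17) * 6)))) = -196156 / 3825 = -51.28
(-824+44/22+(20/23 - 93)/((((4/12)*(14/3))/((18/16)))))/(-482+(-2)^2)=2289111/1231328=1.86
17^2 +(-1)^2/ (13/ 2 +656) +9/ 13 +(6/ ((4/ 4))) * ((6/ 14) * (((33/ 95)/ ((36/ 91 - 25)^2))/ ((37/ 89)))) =17586008944939198/ 60704759485175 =289.70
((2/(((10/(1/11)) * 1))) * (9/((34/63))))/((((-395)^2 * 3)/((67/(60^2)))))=1407/116706700000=0.00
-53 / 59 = -0.90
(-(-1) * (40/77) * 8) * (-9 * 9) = -25920/77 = -336.62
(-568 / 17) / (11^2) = -568 / 2057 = -0.28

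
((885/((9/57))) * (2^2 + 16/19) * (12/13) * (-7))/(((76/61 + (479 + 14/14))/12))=-417196080/95407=-4372.80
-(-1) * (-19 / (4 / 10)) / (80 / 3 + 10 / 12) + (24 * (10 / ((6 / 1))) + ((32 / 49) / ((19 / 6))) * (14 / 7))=396175 / 10241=38.69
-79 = -79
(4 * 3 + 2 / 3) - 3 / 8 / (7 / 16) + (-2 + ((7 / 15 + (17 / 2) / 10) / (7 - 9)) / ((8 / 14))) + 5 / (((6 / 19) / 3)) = 56.16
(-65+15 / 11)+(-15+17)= -678 / 11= -61.64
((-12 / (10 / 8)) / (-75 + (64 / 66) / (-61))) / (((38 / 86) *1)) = 4154832 / 14345665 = 0.29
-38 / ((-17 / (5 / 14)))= 95 / 119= 0.80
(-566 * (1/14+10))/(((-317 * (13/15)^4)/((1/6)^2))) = 224454375/253507436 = 0.89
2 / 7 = 0.29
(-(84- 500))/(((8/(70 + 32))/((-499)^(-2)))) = 0.02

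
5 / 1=5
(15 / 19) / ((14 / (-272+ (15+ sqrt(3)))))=-3855 / 266+ 15 * sqrt(3) / 266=-14.39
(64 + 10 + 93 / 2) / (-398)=-0.30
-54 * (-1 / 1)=54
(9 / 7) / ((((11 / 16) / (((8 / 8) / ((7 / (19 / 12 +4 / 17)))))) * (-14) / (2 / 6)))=-106 / 9163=-0.01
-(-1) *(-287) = -287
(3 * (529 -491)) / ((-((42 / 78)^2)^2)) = -3255954 / 2401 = -1356.08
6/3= 2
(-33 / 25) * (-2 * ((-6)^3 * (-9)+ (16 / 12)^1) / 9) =128392 / 225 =570.63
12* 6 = 72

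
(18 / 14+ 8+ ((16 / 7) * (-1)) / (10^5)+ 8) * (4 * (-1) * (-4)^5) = 1548797952 / 21875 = 70802.19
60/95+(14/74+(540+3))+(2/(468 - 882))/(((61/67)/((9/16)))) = 8581957987/15780944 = 543.82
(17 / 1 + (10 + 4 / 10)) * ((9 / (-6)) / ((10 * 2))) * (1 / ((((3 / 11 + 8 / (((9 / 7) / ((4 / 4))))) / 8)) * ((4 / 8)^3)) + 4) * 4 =-1830594 / 16075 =-113.88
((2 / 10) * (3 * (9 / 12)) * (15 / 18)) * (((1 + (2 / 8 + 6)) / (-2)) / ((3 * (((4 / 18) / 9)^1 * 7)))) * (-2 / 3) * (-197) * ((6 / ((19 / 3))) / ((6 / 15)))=-6941295 / 8512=-815.47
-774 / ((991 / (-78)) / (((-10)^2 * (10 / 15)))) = 4024800 / 991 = 4061.35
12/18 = 2/3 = 0.67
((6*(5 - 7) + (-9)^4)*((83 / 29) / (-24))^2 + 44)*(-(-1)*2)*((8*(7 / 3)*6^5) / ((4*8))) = 4185112995 / 3364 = 1244088.29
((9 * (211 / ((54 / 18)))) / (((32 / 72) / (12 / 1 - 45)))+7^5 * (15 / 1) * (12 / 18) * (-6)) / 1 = -4221681 / 4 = -1055420.25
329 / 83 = 3.96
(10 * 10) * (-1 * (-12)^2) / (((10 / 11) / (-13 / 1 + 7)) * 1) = 95040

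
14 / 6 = 7 / 3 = 2.33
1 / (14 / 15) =15 / 14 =1.07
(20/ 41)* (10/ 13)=200/ 533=0.38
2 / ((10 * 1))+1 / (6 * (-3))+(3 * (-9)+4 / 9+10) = -1477 / 90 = -16.41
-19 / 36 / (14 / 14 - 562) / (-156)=-19 / 3150576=-0.00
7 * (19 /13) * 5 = 665 /13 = 51.15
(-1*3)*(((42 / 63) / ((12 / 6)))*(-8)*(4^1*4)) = 128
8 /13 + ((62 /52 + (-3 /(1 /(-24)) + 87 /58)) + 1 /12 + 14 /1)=13945 /156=89.39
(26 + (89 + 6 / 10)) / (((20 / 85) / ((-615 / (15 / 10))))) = -201433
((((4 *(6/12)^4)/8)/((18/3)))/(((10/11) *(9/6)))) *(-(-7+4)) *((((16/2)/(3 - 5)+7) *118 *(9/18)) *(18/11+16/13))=5.81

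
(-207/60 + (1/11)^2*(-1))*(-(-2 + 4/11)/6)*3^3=-677889/26620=-25.47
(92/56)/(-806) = -23/11284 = -0.00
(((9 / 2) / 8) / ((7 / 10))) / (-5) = -9 / 56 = -0.16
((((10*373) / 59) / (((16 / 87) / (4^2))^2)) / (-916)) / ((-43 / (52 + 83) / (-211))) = -402099529725 / 1161946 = -346056.99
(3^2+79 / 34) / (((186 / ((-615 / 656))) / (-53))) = 102025 / 33728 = 3.02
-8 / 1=-8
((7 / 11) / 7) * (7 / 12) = 7 / 132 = 0.05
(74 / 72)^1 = 37 / 36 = 1.03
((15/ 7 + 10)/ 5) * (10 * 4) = 97.14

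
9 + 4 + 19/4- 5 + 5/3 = 173/12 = 14.42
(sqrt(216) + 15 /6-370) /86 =-735 /172 + 3*sqrt(6) /43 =-4.10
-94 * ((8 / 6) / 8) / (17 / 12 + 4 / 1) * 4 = -752 / 65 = -11.57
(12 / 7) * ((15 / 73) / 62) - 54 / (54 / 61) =-966211 / 15841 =-60.99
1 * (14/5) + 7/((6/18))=23.80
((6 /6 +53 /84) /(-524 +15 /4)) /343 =-137 /14989443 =-0.00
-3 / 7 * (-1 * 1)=3 / 7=0.43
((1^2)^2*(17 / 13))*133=2261 / 13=173.92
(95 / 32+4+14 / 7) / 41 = 7 / 32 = 0.22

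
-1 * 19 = -19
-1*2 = -2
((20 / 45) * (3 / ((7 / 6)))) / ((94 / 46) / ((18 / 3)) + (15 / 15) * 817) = 1104 / 789551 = 0.00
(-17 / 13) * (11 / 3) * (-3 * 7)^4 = -12122649 / 13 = -932511.46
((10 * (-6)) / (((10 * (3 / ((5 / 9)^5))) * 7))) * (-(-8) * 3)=-50000 / 137781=-0.36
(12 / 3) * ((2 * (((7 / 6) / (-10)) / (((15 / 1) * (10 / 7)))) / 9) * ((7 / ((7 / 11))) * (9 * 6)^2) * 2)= -310.46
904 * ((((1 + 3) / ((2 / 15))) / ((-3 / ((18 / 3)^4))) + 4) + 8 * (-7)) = -11762848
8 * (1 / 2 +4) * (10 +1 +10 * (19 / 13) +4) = 13860 / 13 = 1066.15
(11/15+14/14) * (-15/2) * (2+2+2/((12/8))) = -208/3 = -69.33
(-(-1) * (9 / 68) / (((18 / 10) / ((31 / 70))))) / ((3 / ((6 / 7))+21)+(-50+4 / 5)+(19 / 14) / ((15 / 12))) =-155 / 112404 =-0.00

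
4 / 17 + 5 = 89 / 17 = 5.24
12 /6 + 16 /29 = 2.55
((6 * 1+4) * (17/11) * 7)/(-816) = -0.13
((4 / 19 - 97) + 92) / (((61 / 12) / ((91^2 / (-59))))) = 9042852 / 68381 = 132.24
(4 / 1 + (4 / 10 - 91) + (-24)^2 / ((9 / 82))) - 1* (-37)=25992 / 5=5198.40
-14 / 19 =-0.74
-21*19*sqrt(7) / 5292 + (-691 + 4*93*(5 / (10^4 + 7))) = -6912977 / 10007 - 19*sqrt(7) / 252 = -691.01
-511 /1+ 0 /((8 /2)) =-511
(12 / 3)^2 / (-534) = -8 / 267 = -0.03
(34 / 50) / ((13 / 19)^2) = 6137 / 4225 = 1.45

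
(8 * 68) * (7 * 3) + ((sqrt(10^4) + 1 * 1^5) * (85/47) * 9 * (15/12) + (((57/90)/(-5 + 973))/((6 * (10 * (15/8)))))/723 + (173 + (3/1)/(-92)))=13651.89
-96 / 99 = -32 / 33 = -0.97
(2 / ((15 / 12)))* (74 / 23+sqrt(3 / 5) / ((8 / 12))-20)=-3088 / 115+12* sqrt(15) / 25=-24.99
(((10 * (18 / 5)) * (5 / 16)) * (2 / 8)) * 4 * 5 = 225 / 4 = 56.25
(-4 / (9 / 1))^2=0.20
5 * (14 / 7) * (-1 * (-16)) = 160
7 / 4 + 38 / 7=201 / 28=7.18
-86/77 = -1.12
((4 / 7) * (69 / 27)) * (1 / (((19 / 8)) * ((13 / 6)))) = 1472 / 5187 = 0.28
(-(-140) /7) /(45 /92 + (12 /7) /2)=12880 /867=14.86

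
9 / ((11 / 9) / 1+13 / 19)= 1539 / 326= 4.72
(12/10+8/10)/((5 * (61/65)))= 26/61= 0.43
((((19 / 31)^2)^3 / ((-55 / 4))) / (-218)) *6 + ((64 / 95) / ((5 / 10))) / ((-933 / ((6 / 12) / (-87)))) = 938781037581644 / 8205666228788821155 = 0.00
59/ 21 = 2.81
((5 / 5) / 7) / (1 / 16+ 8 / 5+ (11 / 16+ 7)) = 20 / 1309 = 0.02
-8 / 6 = -4 / 3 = -1.33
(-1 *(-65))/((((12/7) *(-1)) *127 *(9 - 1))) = -455/12192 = -0.04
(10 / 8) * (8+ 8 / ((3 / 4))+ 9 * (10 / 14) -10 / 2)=1055 / 42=25.12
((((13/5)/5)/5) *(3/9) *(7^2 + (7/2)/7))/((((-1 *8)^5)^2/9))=3861/268435456000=0.00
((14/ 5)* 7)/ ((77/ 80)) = 20.36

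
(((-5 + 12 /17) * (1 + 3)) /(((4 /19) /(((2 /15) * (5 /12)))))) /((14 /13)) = -18031 /4284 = -4.21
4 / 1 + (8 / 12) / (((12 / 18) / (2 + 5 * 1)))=11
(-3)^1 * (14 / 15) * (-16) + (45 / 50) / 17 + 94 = 4721 / 34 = 138.85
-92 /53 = -1.74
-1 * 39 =-39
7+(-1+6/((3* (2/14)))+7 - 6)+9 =30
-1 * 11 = -11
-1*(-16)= 16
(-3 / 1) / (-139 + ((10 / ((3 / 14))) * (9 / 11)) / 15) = 33 / 1501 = 0.02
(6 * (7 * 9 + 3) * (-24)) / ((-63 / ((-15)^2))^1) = 237600 / 7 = 33942.86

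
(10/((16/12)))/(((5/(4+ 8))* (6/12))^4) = 497664/125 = 3981.31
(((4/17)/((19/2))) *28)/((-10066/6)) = -96/232237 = -0.00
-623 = -623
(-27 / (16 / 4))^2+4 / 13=9541 / 208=45.87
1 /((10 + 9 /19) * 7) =19 /1393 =0.01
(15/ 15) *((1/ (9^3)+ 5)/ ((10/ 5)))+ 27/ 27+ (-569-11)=-420268/ 729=-576.50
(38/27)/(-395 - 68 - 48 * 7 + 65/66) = -836/474021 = -0.00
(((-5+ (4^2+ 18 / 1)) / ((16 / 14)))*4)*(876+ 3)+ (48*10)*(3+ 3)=184197 / 2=92098.50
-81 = -81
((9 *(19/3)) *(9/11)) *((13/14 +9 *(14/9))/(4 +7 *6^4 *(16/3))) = 9747/677432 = 0.01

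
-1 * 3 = -3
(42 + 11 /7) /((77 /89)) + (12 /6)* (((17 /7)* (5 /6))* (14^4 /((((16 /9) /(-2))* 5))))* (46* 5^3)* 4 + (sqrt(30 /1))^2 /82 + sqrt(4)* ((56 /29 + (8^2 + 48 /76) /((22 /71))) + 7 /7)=-804677526.24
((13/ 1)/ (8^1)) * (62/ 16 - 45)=-4277/ 64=-66.83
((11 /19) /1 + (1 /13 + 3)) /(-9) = -301 /741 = -0.41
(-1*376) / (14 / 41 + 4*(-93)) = 7708 / 7619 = 1.01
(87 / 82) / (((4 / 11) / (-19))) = -18183 / 328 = -55.44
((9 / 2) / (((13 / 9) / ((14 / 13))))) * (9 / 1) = 5103 / 169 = 30.20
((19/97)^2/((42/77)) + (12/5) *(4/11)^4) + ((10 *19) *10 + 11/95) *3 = 447609136351579/78521586330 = 5700.46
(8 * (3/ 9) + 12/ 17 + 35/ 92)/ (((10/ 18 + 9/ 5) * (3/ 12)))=6.37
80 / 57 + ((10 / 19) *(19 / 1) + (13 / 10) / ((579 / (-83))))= 411333 / 36670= 11.22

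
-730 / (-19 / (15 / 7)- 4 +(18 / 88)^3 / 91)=84881596800 / 1496075657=56.74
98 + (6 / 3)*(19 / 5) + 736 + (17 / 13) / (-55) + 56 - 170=520217 / 715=727.58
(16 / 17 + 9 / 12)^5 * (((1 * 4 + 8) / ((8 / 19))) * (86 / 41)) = 49298364665625 / 59611276288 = 827.00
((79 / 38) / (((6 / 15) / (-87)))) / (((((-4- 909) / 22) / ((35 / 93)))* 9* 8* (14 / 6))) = 57275 / 2346576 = 0.02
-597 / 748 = -0.80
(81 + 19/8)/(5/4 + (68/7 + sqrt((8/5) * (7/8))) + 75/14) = 10668665/2077514 - 65366 * sqrt(35)/1038757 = 4.76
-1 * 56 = -56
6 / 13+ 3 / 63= 0.51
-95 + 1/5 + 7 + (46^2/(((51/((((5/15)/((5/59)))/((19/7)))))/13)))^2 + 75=129065163318736/211266225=610912.43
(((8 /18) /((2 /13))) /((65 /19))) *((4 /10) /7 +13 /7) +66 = 106496 /1575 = 67.62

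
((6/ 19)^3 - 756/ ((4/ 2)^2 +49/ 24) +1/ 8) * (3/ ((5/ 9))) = -26847516231/ 39782200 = -674.86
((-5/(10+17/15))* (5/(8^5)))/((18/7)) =-875/32833536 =-0.00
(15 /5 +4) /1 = 7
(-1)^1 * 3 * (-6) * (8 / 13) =144 / 13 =11.08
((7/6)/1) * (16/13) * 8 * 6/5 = 896/65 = 13.78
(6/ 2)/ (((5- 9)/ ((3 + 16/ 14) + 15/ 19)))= -492/ 133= -3.70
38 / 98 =19 / 49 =0.39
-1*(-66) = 66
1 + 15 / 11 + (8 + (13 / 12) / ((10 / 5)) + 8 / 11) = 3071 / 264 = 11.63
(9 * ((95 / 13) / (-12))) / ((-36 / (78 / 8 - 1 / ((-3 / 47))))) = 28975 / 7488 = 3.87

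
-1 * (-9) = 9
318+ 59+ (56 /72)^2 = 30586 /81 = 377.60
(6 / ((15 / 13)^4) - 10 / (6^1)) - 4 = -38503 / 16875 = -2.28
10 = 10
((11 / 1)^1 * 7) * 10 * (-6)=-4620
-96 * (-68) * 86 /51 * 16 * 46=8101888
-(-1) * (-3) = -3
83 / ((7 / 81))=6723 / 7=960.43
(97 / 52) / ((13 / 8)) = 194 / 169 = 1.15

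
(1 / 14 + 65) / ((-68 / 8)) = -911 / 119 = -7.66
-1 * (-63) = 63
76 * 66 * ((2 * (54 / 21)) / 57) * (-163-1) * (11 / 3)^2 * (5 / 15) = -6985088 / 21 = -332623.24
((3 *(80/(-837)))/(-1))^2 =6400/77841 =0.08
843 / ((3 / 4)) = 1124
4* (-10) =-40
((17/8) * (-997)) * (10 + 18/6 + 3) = -33898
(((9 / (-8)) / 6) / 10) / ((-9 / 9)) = 3 / 160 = 0.02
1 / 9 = 0.11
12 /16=3 /4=0.75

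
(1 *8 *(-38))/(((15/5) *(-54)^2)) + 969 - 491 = 1045310/2187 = 477.97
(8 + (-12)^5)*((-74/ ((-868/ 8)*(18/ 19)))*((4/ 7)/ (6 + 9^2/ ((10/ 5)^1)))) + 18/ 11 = -30763610618/ 13985433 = -2199.69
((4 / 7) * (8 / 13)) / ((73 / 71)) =2272 / 6643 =0.34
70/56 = 5/4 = 1.25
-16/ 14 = -8/ 7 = -1.14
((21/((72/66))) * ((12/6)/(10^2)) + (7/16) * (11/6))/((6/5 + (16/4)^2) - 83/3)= -2849/25120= -0.11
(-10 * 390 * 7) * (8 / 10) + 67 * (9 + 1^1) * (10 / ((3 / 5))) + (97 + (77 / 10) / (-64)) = -20306791 / 1920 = -10576.45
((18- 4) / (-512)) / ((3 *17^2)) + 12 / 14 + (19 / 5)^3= 10823039251 / 194208000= 55.73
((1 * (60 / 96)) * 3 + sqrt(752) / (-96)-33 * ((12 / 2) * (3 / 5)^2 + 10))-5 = -80881 / 200-sqrt(47) / 24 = -404.69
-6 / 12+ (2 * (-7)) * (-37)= 1035 / 2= 517.50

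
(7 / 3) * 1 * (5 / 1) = 35 / 3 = 11.67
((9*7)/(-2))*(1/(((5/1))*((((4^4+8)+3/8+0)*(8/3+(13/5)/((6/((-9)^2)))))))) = -168/266255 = -0.00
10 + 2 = 12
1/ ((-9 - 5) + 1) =-0.08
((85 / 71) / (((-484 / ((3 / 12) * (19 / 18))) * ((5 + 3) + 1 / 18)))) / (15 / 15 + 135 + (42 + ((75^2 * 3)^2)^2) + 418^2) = -323 / 323248728758021417300048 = -0.00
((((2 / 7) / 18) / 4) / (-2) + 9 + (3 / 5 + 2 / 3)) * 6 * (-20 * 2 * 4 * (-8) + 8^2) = 413872 / 5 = 82774.40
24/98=12/49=0.24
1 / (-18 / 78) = -13 / 3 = -4.33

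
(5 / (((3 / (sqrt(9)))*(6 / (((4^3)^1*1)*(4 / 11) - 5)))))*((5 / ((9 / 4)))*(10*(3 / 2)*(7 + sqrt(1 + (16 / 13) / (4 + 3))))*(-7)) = -28723.96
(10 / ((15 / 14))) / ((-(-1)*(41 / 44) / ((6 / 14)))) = 176 / 41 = 4.29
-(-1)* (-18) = -18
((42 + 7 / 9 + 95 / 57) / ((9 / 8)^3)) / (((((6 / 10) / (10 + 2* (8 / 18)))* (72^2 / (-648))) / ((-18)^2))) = -22942.84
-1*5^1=-5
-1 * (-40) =40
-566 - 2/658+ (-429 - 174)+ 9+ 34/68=-762953/658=-1159.50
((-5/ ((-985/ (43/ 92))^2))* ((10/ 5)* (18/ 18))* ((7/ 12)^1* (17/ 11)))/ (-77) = 31433/ 1192380134880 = 0.00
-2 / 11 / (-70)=1 / 385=0.00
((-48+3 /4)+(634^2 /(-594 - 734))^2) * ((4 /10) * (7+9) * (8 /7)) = 161485296592 /241115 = 669743.88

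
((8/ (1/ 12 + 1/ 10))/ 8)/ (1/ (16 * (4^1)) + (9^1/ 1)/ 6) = 3840/ 1067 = 3.60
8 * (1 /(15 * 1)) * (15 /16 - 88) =-1393 /30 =-46.43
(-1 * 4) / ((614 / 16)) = -32 / 307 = -0.10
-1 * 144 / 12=-12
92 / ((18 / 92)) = 4232 / 9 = 470.22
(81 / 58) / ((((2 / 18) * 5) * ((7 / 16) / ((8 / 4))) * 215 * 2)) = 5832 / 218225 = 0.03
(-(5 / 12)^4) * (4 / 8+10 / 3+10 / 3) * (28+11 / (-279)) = -209651875 / 34712064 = -6.04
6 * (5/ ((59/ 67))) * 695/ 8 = 698475/ 236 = 2959.64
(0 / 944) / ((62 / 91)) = 0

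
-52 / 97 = -0.54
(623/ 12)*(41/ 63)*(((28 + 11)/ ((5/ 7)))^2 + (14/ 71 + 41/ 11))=106338745663/ 1054350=100857.16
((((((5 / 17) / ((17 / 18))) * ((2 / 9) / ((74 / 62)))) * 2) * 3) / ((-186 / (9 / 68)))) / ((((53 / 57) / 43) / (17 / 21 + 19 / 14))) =-0.02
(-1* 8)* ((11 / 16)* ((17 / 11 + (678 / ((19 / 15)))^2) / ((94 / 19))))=-1137724037 / 3572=-318511.77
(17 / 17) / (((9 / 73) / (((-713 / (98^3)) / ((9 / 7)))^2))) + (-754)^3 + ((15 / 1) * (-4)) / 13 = -73442135591829544420667 / 171329147825472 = -428661068.62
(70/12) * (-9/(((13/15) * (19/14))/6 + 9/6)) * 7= -463050/2137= -216.68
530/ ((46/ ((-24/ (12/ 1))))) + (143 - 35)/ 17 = -6526/ 391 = -16.69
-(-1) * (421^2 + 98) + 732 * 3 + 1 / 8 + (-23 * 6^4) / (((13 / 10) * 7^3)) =6401992339 / 35672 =179468.28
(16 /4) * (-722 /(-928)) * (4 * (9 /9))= 361 /29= 12.45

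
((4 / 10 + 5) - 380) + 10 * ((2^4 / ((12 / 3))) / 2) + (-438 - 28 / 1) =-4103 / 5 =-820.60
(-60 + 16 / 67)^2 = 3571.40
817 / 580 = 1.41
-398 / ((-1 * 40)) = 199 / 20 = 9.95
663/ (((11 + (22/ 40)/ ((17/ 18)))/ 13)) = 1465230/ 1969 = 744.15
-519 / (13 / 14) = -7266 / 13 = -558.92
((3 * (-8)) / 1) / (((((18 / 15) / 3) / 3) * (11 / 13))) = -2340 / 11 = -212.73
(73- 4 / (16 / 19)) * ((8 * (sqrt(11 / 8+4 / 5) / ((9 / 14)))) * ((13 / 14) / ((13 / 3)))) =91 * sqrt(870) / 10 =268.41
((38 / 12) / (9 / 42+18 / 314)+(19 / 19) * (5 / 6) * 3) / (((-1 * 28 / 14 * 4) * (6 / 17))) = -862189 / 171936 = -5.01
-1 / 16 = -0.06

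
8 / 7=1.14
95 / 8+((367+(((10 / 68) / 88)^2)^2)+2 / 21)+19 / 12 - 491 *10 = -2540911414695431913 / 560976149020672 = -4529.45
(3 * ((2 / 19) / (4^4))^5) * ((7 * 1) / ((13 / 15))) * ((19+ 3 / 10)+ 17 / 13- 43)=-183393 / 28756402468884054016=-0.00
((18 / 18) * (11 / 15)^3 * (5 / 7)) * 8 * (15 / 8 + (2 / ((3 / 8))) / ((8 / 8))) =230263 / 14175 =16.24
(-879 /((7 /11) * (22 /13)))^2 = 130576329 /196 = 666205.76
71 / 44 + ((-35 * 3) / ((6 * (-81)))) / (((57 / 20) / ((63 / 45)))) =349367 / 203148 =1.72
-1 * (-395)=395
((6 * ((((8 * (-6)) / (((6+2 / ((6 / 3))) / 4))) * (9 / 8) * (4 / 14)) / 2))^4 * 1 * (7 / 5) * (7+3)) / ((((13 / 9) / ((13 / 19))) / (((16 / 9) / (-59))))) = -90275517038592 / 923191703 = -97786.32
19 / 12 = 1.58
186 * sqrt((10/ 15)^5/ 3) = 248 * sqrt(2)/ 9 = 38.97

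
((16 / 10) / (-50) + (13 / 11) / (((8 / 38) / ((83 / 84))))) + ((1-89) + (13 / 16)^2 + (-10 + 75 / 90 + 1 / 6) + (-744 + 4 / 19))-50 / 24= -39170846237 / 46816000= -836.70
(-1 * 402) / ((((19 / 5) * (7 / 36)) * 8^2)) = -9045 / 1064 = -8.50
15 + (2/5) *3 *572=3507/5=701.40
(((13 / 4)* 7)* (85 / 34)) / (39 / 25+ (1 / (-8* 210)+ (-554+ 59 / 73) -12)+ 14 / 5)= -34875750 / 343902413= -0.10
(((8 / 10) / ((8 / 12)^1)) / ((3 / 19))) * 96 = 3648 / 5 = 729.60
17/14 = 1.21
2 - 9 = -7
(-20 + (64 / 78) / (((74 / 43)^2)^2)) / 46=-727503989 / 1681122417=-0.43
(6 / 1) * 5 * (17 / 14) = 255 / 7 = 36.43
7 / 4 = 1.75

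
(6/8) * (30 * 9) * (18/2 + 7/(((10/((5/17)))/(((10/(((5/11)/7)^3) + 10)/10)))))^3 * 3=514104196879168390368/1919140625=267882504378.32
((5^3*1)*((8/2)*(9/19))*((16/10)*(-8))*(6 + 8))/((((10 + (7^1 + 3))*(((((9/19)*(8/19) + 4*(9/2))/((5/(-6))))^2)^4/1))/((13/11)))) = -6907412798593033226045/142532246720555780775945020928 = -0.00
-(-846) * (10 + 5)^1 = 12690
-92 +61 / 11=-951 / 11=-86.45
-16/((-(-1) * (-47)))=16/47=0.34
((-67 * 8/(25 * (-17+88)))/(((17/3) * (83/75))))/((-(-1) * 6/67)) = -53868/100181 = -0.54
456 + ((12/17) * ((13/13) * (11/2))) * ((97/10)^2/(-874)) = 338451903/742900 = 455.58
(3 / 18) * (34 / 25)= 17 / 75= 0.23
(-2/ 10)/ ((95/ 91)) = -91/ 475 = -0.19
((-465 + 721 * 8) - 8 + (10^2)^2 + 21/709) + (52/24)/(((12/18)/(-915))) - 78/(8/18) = 34445431/2836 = 12145.78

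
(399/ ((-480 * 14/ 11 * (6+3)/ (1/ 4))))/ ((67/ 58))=-6061/ 385920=-0.02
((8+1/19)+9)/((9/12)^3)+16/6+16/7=18104/399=45.37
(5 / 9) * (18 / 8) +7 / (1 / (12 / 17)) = 6.19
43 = 43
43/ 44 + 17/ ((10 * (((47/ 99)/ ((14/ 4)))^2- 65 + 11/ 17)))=13734206071/ 14444160335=0.95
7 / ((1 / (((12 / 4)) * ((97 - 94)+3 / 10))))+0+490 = 5593 / 10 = 559.30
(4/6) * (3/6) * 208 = 208/3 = 69.33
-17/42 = -0.40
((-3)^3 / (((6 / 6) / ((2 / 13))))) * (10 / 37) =-540 / 481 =-1.12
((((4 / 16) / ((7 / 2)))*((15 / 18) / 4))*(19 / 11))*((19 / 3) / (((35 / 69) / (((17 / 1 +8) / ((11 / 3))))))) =207575 / 94864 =2.19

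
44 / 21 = 2.10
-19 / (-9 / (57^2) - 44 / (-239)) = -104.78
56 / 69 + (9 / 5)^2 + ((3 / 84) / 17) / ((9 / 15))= 3329639 / 821100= 4.06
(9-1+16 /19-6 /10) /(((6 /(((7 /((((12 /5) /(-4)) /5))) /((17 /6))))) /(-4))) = 36540 /323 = 113.13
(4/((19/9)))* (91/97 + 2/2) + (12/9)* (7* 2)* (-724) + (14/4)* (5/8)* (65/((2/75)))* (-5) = -7107401341/176928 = -40171.15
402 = 402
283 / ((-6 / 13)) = -3679 / 6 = -613.17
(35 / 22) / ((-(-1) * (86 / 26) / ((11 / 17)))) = 455 / 1462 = 0.31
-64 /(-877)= 64 /877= 0.07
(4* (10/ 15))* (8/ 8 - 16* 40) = -1704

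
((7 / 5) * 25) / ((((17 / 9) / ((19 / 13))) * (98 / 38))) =16245 / 1547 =10.50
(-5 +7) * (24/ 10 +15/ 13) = 462/ 65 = 7.11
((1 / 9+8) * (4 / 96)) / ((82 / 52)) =949 / 4428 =0.21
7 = 7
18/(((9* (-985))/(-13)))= 26/985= 0.03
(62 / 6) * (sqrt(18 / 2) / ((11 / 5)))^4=523125 / 14641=35.73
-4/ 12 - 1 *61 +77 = 47/ 3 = 15.67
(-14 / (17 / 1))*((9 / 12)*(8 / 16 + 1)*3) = -189 / 68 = -2.78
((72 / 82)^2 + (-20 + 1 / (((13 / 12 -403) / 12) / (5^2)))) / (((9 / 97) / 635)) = -9975325771940 / 72967167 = -136709.79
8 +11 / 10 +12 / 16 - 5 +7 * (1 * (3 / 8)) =299 / 40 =7.48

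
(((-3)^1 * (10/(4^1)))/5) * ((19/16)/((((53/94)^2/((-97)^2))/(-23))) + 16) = 27247915263/22472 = 1212527.38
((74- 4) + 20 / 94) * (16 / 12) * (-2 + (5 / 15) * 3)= -4400 / 47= -93.62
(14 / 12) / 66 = 7 / 396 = 0.02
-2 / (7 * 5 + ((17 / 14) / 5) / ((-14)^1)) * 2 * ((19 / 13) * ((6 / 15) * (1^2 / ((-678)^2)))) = -7448 / 51217876359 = -0.00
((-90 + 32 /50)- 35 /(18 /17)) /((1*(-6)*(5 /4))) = 55087 /3375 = 16.32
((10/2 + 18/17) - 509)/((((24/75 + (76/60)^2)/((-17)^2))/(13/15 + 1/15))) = -30523500/433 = -70493.07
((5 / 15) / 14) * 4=2 / 21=0.10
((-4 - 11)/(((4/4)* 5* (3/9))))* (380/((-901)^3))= 3420/731432701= 0.00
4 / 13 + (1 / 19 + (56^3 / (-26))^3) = -12863402439329087 / 41743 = -308157114709.75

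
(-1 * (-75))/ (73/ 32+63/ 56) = 2400/ 109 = 22.02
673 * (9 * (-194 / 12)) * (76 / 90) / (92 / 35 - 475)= 8682373 / 49599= 175.05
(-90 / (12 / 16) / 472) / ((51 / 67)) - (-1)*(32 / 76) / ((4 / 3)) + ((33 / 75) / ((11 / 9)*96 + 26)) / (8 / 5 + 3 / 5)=-688879 / 40972550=-0.02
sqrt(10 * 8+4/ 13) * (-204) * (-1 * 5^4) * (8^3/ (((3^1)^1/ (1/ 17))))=7680000 * sqrt(377)/ 13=11470663.58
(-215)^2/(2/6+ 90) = 138675/271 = 511.72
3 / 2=1.50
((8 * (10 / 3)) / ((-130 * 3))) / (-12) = 2 / 351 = 0.01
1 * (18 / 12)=3 / 2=1.50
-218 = -218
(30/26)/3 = 5/13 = 0.38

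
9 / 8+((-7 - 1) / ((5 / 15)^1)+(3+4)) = -127 / 8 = -15.88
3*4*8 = 96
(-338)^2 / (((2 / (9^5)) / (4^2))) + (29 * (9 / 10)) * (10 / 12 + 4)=53967951774.15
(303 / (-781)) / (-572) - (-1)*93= 41546379 / 446732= 93.00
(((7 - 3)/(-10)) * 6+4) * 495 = 792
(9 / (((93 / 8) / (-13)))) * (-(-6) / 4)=-468 / 31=-15.10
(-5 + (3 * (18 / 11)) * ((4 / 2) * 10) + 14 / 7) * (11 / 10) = 1047 / 10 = 104.70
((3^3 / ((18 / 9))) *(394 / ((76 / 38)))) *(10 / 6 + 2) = 9751.50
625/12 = 52.08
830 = 830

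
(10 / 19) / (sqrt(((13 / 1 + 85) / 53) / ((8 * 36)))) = 120 * sqrt(53) / 133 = 6.57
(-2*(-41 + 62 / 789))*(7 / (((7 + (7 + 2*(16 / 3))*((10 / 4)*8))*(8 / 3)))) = 678027 / 1137212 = 0.60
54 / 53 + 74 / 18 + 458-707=-116326 / 477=-243.87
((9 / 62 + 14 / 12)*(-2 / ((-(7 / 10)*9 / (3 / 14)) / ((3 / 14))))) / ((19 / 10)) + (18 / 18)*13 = 7885153 / 606081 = 13.01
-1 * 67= -67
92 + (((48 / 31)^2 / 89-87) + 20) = 2140529 / 85529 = 25.03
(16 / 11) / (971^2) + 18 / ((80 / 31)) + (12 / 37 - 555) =-8406904923167 / 15349451480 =-547.70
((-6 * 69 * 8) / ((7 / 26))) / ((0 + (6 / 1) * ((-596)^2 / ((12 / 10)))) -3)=-86112 / 12432539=-0.01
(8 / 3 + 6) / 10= 13 / 15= 0.87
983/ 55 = 17.87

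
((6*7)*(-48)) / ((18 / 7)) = -784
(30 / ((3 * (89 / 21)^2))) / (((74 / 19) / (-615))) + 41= -13749268 / 293077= -46.91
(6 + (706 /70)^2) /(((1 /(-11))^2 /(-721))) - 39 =-1644611842 /175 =-9397781.95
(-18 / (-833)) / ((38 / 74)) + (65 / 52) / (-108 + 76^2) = 15178687 / 358829744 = 0.04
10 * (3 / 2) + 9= 24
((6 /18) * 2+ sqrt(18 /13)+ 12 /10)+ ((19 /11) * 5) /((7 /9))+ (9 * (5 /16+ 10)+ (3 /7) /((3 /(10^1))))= 3 * sqrt(26) /13+ 1981271 /18480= 108.39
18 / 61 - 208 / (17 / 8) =-101198 / 1037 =-97.59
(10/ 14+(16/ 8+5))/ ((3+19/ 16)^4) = 3538944/ 141057847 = 0.03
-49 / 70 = -0.70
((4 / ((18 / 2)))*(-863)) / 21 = -3452 / 189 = -18.26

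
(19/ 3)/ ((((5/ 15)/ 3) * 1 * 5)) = 57/ 5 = 11.40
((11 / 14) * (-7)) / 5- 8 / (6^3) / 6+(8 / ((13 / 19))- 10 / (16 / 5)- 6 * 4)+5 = -486017 / 42120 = -11.54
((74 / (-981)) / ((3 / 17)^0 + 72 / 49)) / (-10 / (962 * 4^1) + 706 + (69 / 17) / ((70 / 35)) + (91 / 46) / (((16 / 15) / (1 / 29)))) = -632845373888 / 14669425918146681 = -0.00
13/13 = 1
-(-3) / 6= 1 / 2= 0.50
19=19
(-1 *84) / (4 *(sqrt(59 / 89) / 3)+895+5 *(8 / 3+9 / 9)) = -1280265 / 13920322+21 *sqrt(5251) / 13920322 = -0.09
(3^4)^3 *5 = 2657205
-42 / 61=-0.69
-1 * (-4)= 4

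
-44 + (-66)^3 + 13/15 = -4313087/15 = -287539.13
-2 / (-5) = 2 / 5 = 0.40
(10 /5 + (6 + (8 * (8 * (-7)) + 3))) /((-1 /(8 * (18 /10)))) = 31464 /5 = 6292.80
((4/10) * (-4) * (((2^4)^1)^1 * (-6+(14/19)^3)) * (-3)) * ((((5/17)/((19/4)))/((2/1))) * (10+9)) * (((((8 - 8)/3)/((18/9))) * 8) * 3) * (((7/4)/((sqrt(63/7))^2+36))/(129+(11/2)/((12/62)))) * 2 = 0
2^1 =2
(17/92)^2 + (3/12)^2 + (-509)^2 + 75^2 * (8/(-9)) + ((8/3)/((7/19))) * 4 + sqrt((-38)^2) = 22586645413/88872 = 254148.05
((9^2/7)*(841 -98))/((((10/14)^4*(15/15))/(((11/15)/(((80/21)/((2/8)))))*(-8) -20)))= -84160569213/125000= -673284.55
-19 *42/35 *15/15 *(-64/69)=21.15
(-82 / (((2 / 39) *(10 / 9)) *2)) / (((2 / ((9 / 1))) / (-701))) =90792819 / 40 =2269820.48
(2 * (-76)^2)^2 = 133448704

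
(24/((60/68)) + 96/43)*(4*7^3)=8682016/215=40381.47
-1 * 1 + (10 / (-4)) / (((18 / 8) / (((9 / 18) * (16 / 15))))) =-43 / 27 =-1.59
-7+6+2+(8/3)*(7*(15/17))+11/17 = 308/17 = 18.12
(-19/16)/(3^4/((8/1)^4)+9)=-4864/36945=-0.13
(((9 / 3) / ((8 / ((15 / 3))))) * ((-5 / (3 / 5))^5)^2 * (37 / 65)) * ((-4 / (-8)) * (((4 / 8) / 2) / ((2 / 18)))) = 3528594970703125 / 1819584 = 1939231698.40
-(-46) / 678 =23 / 339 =0.07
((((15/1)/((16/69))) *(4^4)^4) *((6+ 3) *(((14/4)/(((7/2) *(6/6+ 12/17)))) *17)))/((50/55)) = 794901407072256/29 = 27410393347319.17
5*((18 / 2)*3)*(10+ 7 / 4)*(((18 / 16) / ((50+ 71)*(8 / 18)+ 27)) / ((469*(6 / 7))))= 171315 / 3117376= 0.05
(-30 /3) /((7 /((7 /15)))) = -2 /3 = -0.67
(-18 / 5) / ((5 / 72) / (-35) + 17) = -9072 / 42835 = -0.21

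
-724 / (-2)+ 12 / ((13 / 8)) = 4802 / 13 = 369.38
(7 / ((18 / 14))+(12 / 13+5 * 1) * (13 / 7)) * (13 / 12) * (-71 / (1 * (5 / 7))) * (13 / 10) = -3107741 / 1350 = -2302.03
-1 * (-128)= 128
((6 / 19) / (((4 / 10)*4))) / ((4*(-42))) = -5 / 4256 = -0.00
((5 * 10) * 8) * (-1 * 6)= -2400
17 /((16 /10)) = 10.62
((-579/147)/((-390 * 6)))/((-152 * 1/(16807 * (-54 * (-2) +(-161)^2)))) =-1723093771/355680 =-4844.51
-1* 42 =-42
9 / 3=3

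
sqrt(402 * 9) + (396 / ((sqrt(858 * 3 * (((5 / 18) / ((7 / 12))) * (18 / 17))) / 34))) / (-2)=-17 * sqrt(510510) / 65 + 3 * sqrt(402)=-126.72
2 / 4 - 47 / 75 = -19 / 150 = -0.13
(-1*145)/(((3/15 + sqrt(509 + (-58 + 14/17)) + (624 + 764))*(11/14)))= -54439525/409412576 + 25375*sqrt(130577)/4503538336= -0.13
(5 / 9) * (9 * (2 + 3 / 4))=55 / 4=13.75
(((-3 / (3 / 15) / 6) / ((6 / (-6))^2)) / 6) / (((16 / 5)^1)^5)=-15625 / 12582912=-0.00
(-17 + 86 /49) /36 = -83 /196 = -0.42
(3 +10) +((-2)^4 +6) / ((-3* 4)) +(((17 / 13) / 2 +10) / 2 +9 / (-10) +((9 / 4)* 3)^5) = 2801150593 / 199680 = 14028.20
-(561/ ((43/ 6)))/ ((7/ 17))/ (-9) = 6358/ 301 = 21.12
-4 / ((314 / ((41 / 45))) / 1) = -82 / 7065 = -0.01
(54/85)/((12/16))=72/85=0.85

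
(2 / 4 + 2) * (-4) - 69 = -79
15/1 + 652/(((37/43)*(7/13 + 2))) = 382783/1221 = 313.50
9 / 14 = 0.64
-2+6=4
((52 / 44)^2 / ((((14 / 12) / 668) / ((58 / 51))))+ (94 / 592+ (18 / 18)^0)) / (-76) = -3881198569 / 323919904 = -11.98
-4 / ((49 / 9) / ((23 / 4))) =-207 / 49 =-4.22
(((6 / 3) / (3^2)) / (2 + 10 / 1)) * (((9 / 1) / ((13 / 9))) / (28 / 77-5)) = -11 / 442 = -0.02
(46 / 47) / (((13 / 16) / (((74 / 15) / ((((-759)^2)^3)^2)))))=2368 / 14564847576545749120722348163036177755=0.00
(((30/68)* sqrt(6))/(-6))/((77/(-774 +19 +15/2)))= 7475* sqrt(6)/10472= 1.75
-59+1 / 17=-1002 / 17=-58.94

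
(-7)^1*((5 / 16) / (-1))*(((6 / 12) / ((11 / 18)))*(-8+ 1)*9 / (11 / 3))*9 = -535815 / 1936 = -276.76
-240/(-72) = 10/3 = 3.33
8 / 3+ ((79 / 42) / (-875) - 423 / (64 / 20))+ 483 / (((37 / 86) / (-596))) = -669228.12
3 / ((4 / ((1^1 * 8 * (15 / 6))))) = 15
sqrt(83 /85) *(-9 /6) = -3 *sqrt(7055) /170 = -1.48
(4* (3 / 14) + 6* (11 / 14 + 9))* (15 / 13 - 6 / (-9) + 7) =47816 / 91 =525.45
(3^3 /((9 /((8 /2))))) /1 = 12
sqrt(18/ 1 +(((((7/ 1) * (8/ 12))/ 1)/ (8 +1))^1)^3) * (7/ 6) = 7 * sqrt(1071114)/ 1458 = 4.97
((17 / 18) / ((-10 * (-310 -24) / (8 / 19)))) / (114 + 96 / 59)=1003 / 974079270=0.00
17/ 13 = 1.31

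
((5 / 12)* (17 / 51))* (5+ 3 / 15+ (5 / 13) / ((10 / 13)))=19 / 24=0.79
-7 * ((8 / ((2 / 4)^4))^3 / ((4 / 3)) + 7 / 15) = -165150769 / 15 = -11010051.27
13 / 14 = 0.93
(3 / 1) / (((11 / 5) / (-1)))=-15 / 11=-1.36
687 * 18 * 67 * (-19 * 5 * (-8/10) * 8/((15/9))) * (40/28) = 3022448256/7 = 431778322.29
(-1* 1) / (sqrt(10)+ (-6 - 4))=sqrt(10) / 90+ 1 / 9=0.15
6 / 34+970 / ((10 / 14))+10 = 23259 / 17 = 1368.18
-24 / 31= -0.77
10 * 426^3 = 773087760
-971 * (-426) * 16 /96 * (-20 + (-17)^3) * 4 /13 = -104641831.69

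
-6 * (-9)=54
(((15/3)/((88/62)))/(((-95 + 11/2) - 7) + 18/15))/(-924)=775/19372584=0.00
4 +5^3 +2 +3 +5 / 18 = 2417 / 18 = 134.28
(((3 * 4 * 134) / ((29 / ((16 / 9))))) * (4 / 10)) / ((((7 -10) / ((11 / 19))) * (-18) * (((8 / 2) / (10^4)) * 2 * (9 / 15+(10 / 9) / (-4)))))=235840000 / 143811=1639.93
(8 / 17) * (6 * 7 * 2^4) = 5376 / 17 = 316.24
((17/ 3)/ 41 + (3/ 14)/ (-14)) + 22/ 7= 78731/ 24108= 3.27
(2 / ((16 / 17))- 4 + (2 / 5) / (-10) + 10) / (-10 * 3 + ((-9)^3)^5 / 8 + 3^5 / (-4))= -539 / 1715759434128125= -0.00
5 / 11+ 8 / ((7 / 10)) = 915 / 77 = 11.88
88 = 88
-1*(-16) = 16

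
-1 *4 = -4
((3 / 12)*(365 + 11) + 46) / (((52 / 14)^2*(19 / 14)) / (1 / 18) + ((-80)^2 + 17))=48020 / 2316627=0.02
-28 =-28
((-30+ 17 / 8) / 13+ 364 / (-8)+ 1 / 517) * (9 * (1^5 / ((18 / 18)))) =-23054679 / 53768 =-428.78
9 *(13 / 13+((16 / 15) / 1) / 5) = 273 / 25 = 10.92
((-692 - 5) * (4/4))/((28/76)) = -13243/7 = -1891.86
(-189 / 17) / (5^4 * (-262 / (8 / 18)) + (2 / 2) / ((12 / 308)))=1134 / 37578007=0.00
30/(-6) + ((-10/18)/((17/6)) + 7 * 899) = 320678/51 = 6287.80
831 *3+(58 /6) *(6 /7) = 2501.29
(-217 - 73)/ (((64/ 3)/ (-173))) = 75255/ 32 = 2351.72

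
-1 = -1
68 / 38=34 / 19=1.79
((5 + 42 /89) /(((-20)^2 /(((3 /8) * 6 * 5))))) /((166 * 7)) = 4383 /33093760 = 0.00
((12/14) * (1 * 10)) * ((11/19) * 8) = 5280/133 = 39.70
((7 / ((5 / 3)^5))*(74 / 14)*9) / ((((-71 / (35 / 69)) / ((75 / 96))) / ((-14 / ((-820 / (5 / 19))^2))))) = 1321677 / 6342216659200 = 0.00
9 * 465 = 4185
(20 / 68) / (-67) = -5 / 1139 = -0.00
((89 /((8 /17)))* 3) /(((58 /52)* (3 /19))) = 373711 /116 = 3221.65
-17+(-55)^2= 3008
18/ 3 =6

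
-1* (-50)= 50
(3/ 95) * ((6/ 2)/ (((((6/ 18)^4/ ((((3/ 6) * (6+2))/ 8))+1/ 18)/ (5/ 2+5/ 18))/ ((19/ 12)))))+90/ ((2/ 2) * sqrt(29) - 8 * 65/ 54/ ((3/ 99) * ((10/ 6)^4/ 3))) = 27621271485/ 6189664286 - 1406250 * sqrt(29)/ 238064011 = 4.43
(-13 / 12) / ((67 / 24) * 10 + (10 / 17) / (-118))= -13039 / 335945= -0.04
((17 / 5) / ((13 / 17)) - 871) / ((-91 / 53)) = 2985278 / 5915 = 504.70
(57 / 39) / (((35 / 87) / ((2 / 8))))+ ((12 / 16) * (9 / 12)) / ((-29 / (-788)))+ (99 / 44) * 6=783591 / 26390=29.69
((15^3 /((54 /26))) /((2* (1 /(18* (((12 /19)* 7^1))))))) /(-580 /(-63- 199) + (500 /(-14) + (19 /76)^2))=-18024552000 /9321457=-1933.66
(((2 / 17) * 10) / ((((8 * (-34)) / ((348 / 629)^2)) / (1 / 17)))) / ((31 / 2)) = -302760 / 60257311223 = -0.00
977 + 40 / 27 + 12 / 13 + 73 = 369394 / 351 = 1052.40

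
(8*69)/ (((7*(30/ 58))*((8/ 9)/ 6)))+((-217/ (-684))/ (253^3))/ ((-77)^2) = 48275038555157459/ 46910609956980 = 1029.09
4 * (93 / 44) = 8.45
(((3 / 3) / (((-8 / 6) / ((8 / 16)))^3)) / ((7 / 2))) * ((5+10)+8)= -621 / 1792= -0.35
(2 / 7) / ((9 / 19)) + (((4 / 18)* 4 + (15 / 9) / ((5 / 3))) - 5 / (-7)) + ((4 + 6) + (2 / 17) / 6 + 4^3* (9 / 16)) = 52721 / 1071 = 49.23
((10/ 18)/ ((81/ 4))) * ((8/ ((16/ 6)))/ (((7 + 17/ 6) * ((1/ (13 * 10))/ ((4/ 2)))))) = 10400/ 4779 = 2.18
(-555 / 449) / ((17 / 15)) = -8325 / 7633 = -1.09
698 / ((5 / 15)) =2094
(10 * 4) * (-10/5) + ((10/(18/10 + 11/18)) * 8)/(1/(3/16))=-16010/217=-73.78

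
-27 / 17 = -1.59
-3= -3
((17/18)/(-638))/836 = -17/9600624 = -0.00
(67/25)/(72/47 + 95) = 3149/113425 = 0.03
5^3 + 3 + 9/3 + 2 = 133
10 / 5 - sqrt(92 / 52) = 2 - sqrt(299) / 13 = 0.67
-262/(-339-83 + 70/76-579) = 9956/38003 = 0.26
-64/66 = -32/33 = -0.97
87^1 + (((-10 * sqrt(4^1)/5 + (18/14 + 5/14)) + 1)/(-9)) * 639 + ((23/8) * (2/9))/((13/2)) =150250/819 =183.46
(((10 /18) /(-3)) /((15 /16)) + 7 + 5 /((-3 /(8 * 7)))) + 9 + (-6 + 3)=-6523 /81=-80.53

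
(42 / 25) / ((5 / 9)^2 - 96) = -3402 / 193775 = -0.02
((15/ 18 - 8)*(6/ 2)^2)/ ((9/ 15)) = -215/ 2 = -107.50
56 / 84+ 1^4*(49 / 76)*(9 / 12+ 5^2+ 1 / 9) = 2497 / 144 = 17.34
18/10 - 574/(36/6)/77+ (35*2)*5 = 57842/165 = 350.56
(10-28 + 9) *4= -36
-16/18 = -8/9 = -0.89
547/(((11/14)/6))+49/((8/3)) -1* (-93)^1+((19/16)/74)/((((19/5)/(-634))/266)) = 5822195/1628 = 3576.29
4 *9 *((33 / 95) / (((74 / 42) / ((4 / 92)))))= 24948 / 80845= 0.31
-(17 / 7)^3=-4913 / 343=-14.32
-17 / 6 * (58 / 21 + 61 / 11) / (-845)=32623 / 1171170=0.03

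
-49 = -49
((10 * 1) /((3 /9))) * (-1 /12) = -5 /2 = -2.50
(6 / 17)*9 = 54 / 17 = 3.18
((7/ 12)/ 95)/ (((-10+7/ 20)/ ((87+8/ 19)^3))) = -32077974467/ 75455859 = -425.12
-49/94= -0.52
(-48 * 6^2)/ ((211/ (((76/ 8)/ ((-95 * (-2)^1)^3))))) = -108/ 9521375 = -0.00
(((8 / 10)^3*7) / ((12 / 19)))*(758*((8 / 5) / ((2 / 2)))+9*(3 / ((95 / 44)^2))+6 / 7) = 1232619104 / 178125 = 6919.97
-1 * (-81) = 81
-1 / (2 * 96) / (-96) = 1 / 18432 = 0.00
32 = 32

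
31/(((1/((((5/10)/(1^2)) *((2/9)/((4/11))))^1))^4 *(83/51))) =7715807/46469376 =0.17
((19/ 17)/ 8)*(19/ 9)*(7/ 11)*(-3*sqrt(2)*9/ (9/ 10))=-12635*sqrt(2)/ 2244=-7.96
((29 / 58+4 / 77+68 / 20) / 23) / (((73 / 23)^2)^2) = 37024181 / 21866645570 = 0.00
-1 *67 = -67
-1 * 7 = -7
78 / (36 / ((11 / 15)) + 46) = 429 / 523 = 0.82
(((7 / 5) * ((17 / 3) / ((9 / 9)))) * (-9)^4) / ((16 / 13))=42291.11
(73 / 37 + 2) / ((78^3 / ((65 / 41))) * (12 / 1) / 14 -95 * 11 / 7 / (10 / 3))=3430 / 221467607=0.00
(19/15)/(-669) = -19/10035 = -0.00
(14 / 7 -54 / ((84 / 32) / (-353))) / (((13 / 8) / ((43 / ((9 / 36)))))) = 69964096 / 91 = 768836.22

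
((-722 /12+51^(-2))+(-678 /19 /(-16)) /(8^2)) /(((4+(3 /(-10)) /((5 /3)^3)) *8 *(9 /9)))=-950923313125 /497852540928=-1.91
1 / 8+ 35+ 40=601 / 8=75.12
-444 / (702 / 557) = -41218 / 117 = -352.29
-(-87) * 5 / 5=87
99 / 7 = 14.14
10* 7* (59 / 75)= 55.07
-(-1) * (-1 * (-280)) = 280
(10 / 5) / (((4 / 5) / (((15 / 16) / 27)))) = 25 / 288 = 0.09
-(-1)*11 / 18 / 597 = 11 / 10746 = 0.00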